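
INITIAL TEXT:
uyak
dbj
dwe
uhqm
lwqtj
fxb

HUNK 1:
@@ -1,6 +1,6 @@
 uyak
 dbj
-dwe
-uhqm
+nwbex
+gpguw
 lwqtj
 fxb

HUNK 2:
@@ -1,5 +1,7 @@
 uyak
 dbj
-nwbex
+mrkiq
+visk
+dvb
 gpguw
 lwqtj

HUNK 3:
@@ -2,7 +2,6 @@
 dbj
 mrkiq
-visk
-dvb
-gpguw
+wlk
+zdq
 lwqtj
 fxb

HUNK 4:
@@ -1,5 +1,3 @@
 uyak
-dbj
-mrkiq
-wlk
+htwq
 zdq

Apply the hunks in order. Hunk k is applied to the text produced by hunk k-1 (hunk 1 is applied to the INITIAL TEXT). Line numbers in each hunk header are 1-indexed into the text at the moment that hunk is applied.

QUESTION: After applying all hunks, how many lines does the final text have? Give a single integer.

Answer: 5

Derivation:
Hunk 1: at line 1 remove [dwe,uhqm] add [nwbex,gpguw] -> 6 lines: uyak dbj nwbex gpguw lwqtj fxb
Hunk 2: at line 1 remove [nwbex] add [mrkiq,visk,dvb] -> 8 lines: uyak dbj mrkiq visk dvb gpguw lwqtj fxb
Hunk 3: at line 2 remove [visk,dvb,gpguw] add [wlk,zdq] -> 7 lines: uyak dbj mrkiq wlk zdq lwqtj fxb
Hunk 4: at line 1 remove [dbj,mrkiq,wlk] add [htwq] -> 5 lines: uyak htwq zdq lwqtj fxb
Final line count: 5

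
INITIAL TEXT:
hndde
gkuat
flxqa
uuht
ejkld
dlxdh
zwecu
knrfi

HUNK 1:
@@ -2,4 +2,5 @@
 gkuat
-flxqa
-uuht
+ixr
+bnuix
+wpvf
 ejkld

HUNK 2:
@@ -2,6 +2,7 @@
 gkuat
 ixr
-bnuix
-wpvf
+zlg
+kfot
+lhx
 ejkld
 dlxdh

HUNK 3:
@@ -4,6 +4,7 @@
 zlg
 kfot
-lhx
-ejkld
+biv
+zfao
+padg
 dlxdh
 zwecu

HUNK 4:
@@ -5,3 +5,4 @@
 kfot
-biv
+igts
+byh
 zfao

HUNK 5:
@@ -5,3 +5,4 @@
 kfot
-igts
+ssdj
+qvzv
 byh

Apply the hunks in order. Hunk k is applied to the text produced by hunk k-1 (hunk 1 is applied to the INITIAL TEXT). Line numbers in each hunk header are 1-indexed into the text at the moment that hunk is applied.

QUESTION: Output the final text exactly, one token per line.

Hunk 1: at line 2 remove [flxqa,uuht] add [ixr,bnuix,wpvf] -> 9 lines: hndde gkuat ixr bnuix wpvf ejkld dlxdh zwecu knrfi
Hunk 2: at line 2 remove [bnuix,wpvf] add [zlg,kfot,lhx] -> 10 lines: hndde gkuat ixr zlg kfot lhx ejkld dlxdh zwecu knrfi
Hunk 3: at line 4 remove [lhx,ejkld] add [biv,zfao,padg] -> 11 lines: hndde gkuat ixr zlg kfot biv zfao padg dlxdh zwecu knrfi
Hunk 4: at line 5 remove [biv] add [igts,byh] -> 12 lines: hndde gkuat ixr zlg kfot igts byh zfao padg dlxdh zwecu knrfi
Hunk 5: at line 5 remove [igts] add [ssdj,qvzv] -> 13 lines: hndde gkuat ixr zlg kfot ssdj qvzv byh zfao padg dlxdh zwecu knrfi

Answer: hndde
gkuat
ixr
zlg
kfot
ssdj
qvzv
byh
zfao
padg
dlxdh
zwecu
knrfi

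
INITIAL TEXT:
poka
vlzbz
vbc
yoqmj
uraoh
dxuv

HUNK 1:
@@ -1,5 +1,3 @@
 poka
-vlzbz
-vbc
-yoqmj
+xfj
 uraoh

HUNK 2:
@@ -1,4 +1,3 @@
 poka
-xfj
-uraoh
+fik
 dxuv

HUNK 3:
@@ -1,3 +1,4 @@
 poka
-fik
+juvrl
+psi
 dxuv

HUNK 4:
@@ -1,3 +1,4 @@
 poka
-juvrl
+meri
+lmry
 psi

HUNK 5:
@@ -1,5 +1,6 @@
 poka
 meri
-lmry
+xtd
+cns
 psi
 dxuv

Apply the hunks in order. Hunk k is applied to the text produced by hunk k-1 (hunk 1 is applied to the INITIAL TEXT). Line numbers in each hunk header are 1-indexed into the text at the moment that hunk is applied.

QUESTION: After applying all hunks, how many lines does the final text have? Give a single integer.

Hunk 1: at line 1 remove [vlzbz,vbc,yoqmj] add [xfj] -> 4 lines: poka xfj uraoh dxuv
Hunk 2: at line 1 remove [xfj,uraoh] add [fik] -> 3 lines: poka fik dxuv
Hunk 3: at line 1 remove [fik] add [juvrl,psi] -> 4 lines: poka juvrl psi dxuv
Hunk 4: at line 1 remove [juvrl] add [meri,lmry] -> 5 lines: poka meri lmry psi dxuv
Hunk 5: at line 1 remove [lmry] add [xtd,cns] -> 6 lines: poka meri xtd cns psi dxuv
Final line count: 6

Answer: 6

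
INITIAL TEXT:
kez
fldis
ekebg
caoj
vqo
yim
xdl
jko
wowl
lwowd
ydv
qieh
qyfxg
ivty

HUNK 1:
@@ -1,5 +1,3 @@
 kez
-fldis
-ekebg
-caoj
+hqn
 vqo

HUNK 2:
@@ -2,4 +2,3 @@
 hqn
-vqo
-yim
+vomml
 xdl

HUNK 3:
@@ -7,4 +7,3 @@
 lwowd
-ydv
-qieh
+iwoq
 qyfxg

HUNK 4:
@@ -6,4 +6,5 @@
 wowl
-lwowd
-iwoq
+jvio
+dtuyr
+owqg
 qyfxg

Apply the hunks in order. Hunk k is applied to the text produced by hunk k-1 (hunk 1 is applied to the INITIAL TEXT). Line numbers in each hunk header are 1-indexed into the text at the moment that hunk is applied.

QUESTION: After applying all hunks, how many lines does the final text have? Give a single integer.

Answer: 11

Derivation:
Hunk 1: at line 1 remove [fldis,ekebg,caoj] add [hqn] -> 12 lines: kez hqn vqo yim xdl jko wowl lwowd ydv qieh qyfxg ivty
Hunk 2: at line 2 remove [vqo,yim] add [vomml] -> 11 lines: kez hqn vomml xdl jko wowl lwowd ydv qieh qyfxg ivty
Hunk 3: at line 7 remove [ydv,qieh] add [iwoq] -> 10 lines: kez hqn vomml xdl jko wowl lwowd iwoq qyfxg ivty
Hunk 4: at line 6 remove [lwowd,iwoq] add [jvio,dtuyr,owqg] -> 11 lines: kez hqn vomml xdl jko wowl jvio dtuyr owqg qyfxg ivty
Final line count: 11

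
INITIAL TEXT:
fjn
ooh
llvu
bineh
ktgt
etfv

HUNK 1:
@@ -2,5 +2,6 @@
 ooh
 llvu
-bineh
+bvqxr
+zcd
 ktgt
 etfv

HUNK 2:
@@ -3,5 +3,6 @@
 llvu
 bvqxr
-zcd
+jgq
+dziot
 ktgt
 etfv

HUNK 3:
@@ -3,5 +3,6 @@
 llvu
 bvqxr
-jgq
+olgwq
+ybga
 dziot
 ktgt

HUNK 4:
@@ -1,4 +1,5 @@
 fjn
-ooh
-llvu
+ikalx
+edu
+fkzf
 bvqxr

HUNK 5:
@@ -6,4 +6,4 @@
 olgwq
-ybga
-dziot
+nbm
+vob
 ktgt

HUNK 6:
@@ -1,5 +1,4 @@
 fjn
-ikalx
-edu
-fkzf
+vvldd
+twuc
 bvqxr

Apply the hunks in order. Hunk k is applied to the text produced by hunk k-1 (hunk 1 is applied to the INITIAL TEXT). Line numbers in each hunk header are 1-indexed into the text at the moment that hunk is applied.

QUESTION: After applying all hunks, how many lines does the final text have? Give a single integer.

Answer: 9

Derivation:
Hunk 1: at line 2 remove [bineh] add [bvqxr,zcd] -> 7 lines: fjn ooh llvu bvqxr zcd ktgt etfv
Hunk 2: at line 3 remove [zcd] add [jgq,dziot] -> 8 lines: fjn ooh llvu bvqxr jgq dziot ktgt etfv
Hunk 3: at line 3 remove [jgq] add [olgwq,ybga] -> 9 lines: fjn ooh llvu bvqxr olgwq ybga dziot ktgt etfv
Hunk 4: at line 1 remove [ooh,llvu] add [ikalx,edu,fkzf] -> 10 lines: fjn ikalx edu fkzf bvqxr olgwq ybga dziot ktgt etfv
Hunk 5: at line 6 remove [ybga,dziot] add [nbm,vob] -> 10 lines: fjn ikalx edu fkzf bvqxr olgwq nbm vob ktgt etfv
Hunk 6: at line 1 remove [ikalx,edu,fkzf] add [vvldd,twuc] -> 9 lines: fjn vvldd twuc bvqxr olgwq nbm vob ktgt etfv
Final line count: 9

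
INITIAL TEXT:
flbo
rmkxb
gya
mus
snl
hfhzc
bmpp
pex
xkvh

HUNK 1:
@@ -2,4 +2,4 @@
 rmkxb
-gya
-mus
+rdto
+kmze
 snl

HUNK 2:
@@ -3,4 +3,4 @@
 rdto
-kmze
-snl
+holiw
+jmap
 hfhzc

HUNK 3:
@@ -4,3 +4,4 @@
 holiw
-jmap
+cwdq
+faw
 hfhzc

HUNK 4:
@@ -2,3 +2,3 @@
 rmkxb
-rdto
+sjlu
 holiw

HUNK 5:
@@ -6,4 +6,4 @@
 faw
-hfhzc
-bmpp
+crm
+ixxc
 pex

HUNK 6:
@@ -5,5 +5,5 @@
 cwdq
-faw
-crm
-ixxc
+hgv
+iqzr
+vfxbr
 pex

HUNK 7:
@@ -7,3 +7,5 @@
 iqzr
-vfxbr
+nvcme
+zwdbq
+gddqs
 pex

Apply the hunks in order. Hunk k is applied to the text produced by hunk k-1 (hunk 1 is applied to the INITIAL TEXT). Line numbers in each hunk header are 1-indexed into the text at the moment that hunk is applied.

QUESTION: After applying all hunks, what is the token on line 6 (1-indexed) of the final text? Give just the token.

Answer: hgv

Derivation:
Hunk 1: at line 2 remove [gya,mus] add [rdto,kmze] -> 9 lines: flbo rmkxb rdto kmze snl hfhzc bmpp pex xkvh
Hunk 2: at line 3 remove [kmze,snl] add [holiw,jmap] -> 9 lines: flbo rmkxb rdto holiw jmap hfhzc bmpp pex xkvh
Hunk 3: at line 4 remove [jmap] add [cwdq,faw] -> 10 lines: flbo rmkxb rdto holiw cwdq faw hfhzc bmpp pex xkvh
Hunk 4: at line 2 remove [rdto] add [sjlu] -> 10 lines: flbo rmkxb sjlu holiw cwdq faw hfhzc bmpp pex xkvh
Hunk 5: at line 6 remove [hfhzc,bmpp] add [crm,ixxc] -> 10 lines: flbo rmkxb sjlu holiw cwdq faw crm ixxc pex xkvh
Hunk 6: at line 5 remove [faw,crm,ixxc] add [hgv,iqzr,vfxbr] -> 10 lines: flbo rmkxb sjlu holiw cwdq hgv iqzr vfxbr pex xkvh
Hunk 7: at line 7 remove [vfxbr] add [nvcme,zwdbq,gddqs] -> 12 lines: flbo rmkxb sjlu holiw cwdq hgv iqzr nvcme zwdbq gddqs pex xkvh
Final line 6: hgv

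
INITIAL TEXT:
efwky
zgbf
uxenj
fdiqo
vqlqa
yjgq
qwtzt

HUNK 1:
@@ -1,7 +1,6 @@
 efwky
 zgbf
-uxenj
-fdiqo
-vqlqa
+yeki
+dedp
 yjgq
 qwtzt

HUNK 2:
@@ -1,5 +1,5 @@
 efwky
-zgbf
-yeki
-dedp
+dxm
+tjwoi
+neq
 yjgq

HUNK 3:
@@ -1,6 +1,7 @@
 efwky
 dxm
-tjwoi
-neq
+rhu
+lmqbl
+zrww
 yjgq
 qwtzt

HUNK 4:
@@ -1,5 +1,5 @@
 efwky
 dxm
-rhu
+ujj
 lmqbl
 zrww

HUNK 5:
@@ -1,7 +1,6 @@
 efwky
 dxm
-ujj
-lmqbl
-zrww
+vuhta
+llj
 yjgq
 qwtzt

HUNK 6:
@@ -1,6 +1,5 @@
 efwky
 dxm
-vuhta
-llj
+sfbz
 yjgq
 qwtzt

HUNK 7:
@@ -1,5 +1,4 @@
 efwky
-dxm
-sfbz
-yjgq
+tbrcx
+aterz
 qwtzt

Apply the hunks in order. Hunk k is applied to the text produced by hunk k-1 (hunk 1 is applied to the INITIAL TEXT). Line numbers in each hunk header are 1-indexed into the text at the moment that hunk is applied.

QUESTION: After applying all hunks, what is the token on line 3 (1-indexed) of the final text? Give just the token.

Hunk 1: at line 1 remove [uxenj,fdiqo,vqlqa] add [yeki,dedp] -> 6 lines: efwky zgbf yeki dedp yjgq qwtzt
Hunk 2: at line 1 remove [zgbf,yeki,dedp] add [dxm,tjwoi,neq] -> 6 lines: efwky dxm tjwoi neq yjgq qwtzt
Hunk 3: at line 1 remove [tjwoi,neq] add [rhu,lmqbl,zrww] -> 7 lines: efwky dxm rhu lmqbl zrww yjgq qwtzt
Hunk 4: at line 1 remove [rhu] add [ujj] -> 7 lines: efwky dxm ujj lmqbl zrww yjgq qwtzt
Hunk 5: at line 1 remove [ujj,lmqbl,zrww] add [vuhta,llj] -> 6 lines: efwky dxm vuhta llj yjgq qwtzt
Hunk 6: at line 1 remove [vuhta,llj] add [sfbz] -> 5 lines: efwky dxm sfbz yjgq qwtzt
Hunk 7: at line 1 remove [dxm,sfbz,yjgq] add [tbrcx,aterz] -> 4 lines: efwky tbrcx aterz qwtzt
Final line 3: aterz

Answer: aterz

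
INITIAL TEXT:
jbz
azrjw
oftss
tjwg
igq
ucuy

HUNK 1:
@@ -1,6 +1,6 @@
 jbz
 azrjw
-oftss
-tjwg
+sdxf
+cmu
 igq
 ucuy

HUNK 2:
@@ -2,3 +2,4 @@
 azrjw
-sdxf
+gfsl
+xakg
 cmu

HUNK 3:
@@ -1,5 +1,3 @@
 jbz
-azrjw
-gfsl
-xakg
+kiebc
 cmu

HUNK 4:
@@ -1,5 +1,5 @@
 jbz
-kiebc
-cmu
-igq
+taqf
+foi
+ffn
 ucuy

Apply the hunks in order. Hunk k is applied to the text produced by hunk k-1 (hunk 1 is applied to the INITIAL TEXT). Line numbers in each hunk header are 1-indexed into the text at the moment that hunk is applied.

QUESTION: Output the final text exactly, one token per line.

Hunk 1: at line 1 remove [oftss,tjwg] add [sdxf,cmu] -> 6 lines: jbz azrjw sdxf cmu igq ucuy
Hunk 2: at line 2 remove [sdxf] add [gfsl,xakg] -> 7 lines: jbz azrjw gfsl xakg cmu igq ucuy
Hunk 3: at line 1 remove [azrjw,gfsl,xakg] add [kiebc] -> 5 lines: jbz kiebc cmu igq ucuy
Hunk 4: at line 1 remove [kiebc,cmu,igq] add [taqf,foi,ffn] -> 5 lines: jbz taqf foi ffn ucuy

Answer: jbz
taqf
foi
ffn
ucuy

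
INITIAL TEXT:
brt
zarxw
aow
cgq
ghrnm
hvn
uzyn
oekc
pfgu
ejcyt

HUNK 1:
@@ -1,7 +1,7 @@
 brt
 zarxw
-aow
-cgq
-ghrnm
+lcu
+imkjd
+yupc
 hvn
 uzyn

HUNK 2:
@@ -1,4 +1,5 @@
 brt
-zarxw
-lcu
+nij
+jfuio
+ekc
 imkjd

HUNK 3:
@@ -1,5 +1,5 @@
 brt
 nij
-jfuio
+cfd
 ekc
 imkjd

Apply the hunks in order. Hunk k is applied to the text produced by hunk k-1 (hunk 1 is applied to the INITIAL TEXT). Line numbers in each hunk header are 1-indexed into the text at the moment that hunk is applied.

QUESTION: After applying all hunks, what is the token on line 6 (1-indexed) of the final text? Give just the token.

Hunk 1: at line 1 remove [aow,cgq,ghrnm] add [lcu,imkjd,yupc] -> 10 lines: brt zarxw lcu imkjd yupc hvn uzyn oekc pfgu ejcyt
Hunk 2: at line 1 remove [zarxw,lcu] add [nij,jfuio,ekc] -> 11 lines: brt nij jfuio ekc imkjd yupc hvn uzyn oekc pfgu ejcyt
Hunk 3: at line 1 remove [jfuio] add [cfd] -> 11 lines: brt nij cfd ekc imkjd yupc hvn uzyn oekc pfgu ejcyt
Final line 6: yupc

Answer: yupc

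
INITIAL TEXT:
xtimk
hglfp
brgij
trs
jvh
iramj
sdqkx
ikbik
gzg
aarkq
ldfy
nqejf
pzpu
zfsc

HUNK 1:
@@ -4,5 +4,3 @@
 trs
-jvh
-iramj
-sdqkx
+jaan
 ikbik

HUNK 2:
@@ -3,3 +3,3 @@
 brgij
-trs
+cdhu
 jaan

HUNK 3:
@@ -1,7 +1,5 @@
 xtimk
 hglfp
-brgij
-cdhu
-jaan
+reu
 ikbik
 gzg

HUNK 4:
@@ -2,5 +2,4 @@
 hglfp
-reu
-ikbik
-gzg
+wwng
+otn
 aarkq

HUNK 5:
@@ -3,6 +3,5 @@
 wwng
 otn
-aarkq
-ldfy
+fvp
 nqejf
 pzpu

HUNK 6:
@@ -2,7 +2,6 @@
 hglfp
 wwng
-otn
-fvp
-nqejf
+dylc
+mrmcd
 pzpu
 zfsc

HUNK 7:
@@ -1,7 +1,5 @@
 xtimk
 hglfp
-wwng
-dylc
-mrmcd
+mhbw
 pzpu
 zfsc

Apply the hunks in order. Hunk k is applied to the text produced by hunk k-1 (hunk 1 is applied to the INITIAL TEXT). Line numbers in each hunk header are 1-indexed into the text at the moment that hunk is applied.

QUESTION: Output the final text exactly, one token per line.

Hunk 1: at line 4 remove [jvh,iramj,sdqkx] add [jaan] -> 12 lines: xtimk hglfp brgij trs jaan ikbik gzg aarkq ldfy nqejf pzpu zfsc
Hunk 2: at line 3 remove [trs] add [cdhu] -> 12 lines: xtimk hglfp brgij cdhu jaan ikbik gzg aarkq ldfy nqejf pzpu zfsc
Hunk 3: at line 1 remove [brgij,cdhu,jaan] add [reu] -> 10 lines: xtimk hglfp reu ikbik gzg aarkq ldfy nqejf pzpu zfsc
Hunk 4: at line 2 remove [reu,ikbik,gzg] add [wwng,otn] -> 9 lines: xtimk hglfp wwng otn aarkq ldfy nqejf pzpu zfsc
Hunk 5: at line 3 remove [aarkq,ldfy] add [fvp] -> 8 lines: xtimk hglfp wwng otn fvp nqejf pzpu zfsc
Hunk 6: at line 2 remove [otn,fvp,nqejf] add [dylc,mrmcd] -> 7 lines: xtimk hglfp wwng dylc mrmcd pzpu zfsc
Hunk 7: at line 1 remove [wwng,dylc,mrmcd] add [mhbw] -> 5 lines: xtimk hglfp mhbw pzpu zfsc

Answer: xtimk
hglfp
mhbw
pzpu
zfsc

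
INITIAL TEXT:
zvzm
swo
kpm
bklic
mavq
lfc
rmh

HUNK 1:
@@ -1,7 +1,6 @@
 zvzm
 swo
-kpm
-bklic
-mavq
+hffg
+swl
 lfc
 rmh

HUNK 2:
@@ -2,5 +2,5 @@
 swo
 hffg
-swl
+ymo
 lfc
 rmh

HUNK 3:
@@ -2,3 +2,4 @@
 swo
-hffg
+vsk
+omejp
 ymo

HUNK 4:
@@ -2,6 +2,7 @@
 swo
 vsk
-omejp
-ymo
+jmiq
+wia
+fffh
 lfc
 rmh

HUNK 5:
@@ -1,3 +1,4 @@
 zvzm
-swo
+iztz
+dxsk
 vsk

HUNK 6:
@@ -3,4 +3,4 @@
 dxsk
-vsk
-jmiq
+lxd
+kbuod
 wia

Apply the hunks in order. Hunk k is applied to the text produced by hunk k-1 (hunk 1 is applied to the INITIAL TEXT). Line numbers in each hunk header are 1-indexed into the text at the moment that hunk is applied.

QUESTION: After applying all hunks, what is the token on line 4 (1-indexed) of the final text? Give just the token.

Hunk 1: at line 1 remove [kpm,bklic,mavq] add [hffg,swl] -> 6 lines: zvzm swo hffg swl lfc rmh
Hunk 2: at line 2 remove [swl] add [ymo] -> 6 lines: zvzm swo hffg ymo lfc rmh
Hunk 3: at line 2 remove [hffg] add [vsk,omejp] -> 7 lines: zvzm swo vsk omejp ymo lfc rmh
Hunk 4: at line 2 remove [omejp,ymo] add [jmiq,wia,fffh] -> 8 lines: zvzm swo vsk jmiq wia fffh lfc rmh
Hunk 5: at line 1 remove [swo] add [iztz,dxsk] -> 9 lines: zvzm iztz dxsk vsk jmiq wia fffh lfc rmh
Hunk 6: at line 3 remove [vsk,jmiq] add [lxd,kbuod] -> 9 lines: zvzm iztz dxsk lxd kbuod wia fffh lfc rmh
Final line 4: lxd

Answer: lxd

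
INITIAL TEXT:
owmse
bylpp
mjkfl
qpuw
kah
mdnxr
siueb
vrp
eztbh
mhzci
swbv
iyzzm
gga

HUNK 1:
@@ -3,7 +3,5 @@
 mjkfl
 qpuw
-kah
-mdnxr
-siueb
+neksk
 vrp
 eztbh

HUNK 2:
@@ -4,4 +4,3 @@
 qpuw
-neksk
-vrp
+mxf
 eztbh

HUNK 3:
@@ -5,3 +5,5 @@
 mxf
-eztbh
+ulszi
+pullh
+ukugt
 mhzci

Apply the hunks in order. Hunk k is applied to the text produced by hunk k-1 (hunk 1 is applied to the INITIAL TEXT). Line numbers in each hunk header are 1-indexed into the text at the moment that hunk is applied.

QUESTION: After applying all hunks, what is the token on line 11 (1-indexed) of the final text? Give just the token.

Answer: iyzzm

Derivation:
Hunk 1: at line 3 remove [kah,mdnxr,siueb] add [neksk] -> 11 lines: owmse bylpp mjkfl qpuw neksk vrp eztbh mhzci swbv iyzzm gga
Hunk 2: at line 4 remove [neksk,vrp] add [mxf] -> 10 lines: owmse bylpp mjkfl qpuw mxf eztbh mhzci swbv iyzzm gga
Hunk 3: at line 5 remove [eztbh] add [ulszi,pullh,ukugt] -> 12 lines: owmse bylpp mjkfl qpuw mxf ulszi pullh ukugt mhzci swbv iyzzm gga
Final line 11: iyzzm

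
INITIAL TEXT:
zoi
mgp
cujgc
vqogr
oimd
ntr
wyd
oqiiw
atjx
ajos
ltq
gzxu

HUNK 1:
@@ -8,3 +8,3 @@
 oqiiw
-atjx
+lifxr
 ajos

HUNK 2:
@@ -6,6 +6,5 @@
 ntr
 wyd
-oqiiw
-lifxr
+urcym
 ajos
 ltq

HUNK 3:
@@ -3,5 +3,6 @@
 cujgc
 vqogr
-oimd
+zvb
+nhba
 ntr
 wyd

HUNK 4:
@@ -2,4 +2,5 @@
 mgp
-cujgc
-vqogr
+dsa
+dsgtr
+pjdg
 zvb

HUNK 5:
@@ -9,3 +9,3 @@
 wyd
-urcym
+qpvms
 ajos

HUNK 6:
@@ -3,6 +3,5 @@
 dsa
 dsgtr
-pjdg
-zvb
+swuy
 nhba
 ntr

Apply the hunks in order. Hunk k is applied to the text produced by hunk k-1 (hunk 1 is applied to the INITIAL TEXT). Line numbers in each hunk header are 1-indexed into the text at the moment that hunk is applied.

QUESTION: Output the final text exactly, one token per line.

Hunk 1: at line 8 remove [atjx] add [lifxr] -> 12 lines: zoi mgp cujgc vqogr oimd ntr wyd oqiiw lifxr ajos ltq gzxu
Hunk 2: at line 6 remove [oqiiw,lifxr] add [urcym] -> 11 lines: zoi mgp cujgc vqogr oimd ntr wyd urcym ajos ltq gzxu
Hunk 3: at line 3 remove [oimd] add [zvb,nhba] -> 12 lines: zoi mgp cujgc vqogr zvb nhba ntr wyd urcym ajos ltq gzxu
Hunk 4: at line 2 remove [cujgc,vqogr] add [dsa,dsgtr,pjdg] -> 13 lines: zoi mgp dsa dsgtr pjdg zvb nhba ntr wyd urcym ajos ltq gzxu
Hunk 5: at line 9 remove [urcym] add [qpvms] -> 13 lines: zoi mgp dsa dsgtr pjdg zvb nhba ntr wyd qpvms ajos ltq gzxu
Hunk 6: at line 3 remove [pjdg,zvb] add [swuy] -> 12 lines: zoi mgp dsa dsgtr swuy nhba ntr wyd qpvms ajos ltq gzxu

Answer: zoi
mgp
dsa
dsgtr
swuy
nhba
ntr
wyd
qpvms
ajos
ltq
gzxu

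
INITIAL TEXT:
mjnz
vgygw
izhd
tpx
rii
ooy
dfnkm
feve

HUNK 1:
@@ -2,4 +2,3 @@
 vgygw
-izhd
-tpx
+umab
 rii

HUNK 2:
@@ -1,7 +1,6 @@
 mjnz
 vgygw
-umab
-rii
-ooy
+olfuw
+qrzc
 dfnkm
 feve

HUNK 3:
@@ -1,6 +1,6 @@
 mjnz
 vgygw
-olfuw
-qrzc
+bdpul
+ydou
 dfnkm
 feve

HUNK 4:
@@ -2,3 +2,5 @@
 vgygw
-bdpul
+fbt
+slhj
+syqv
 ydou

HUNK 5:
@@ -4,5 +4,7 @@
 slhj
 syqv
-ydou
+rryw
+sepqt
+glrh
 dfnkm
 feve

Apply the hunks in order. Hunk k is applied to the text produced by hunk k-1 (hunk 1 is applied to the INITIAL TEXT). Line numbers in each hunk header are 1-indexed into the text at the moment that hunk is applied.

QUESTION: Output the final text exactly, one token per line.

Answer: mjnz
vgygw
fbt
slhj
syqv
rryw
sepqt
glrh
dfnkm
feve

Derivation:
Hunk 1: at line 2 remove [izhd,tpx] add [umab] -> 7 lines: mjnz vgygw umab rii ooy dfnkm feve
Hunk 2: at line 1 remove [umab,rii,ooy] add [olfuw,qrzc] -> 6 lines: mjnz vgygw olfuw qrzc dfnkm feve
Hunk 3: at line 1 remove [olfuw,qrzc] add [bdpul,ydou] -> 6 lines: mjnz vgygw bdpul ydou dfnkm feve
Hunk 4: at line 2 remove [bdpul] add [fbt,slhj,syqv] -> 8 lines: mjnz vgygw fbt slhj syqv ydou dfnkm feve
Hunk 5: at line 4 remove [ydou] add [rryw,sepqt,glrh] -> 10 lines: mjnz vgygw fbt slhj syqv rryw sepqt glrh dfnkm feve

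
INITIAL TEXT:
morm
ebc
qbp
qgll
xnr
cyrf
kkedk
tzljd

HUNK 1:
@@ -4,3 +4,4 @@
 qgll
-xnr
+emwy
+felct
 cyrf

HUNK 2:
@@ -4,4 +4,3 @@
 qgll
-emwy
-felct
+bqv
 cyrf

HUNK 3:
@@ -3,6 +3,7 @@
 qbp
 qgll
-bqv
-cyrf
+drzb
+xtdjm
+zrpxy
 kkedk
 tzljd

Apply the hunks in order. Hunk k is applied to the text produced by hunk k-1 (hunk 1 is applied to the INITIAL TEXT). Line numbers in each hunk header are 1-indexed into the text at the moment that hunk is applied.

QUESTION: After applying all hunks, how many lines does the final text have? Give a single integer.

Hunk 1: at line 4 remove [xnr] add [emwy,felct] -> 9 lines: morm ebc qbp qgll emwy felct cyrf kkedk tzljd
Hunk 2: at line 4 remove [emwy,felct] add [bqv] -> 8 lines: morm ebc qbp qgll bqv cyrf kkedk tzljd
Hunk 3: at line 3 remove [bqv,cyrf] add [drzb,xtdjm,zrpxy] -> 9 lines: morm ebc qbp qgll drzb xtdjm zrpxy kkedk tzljd
Final line count: 9

Answer: 9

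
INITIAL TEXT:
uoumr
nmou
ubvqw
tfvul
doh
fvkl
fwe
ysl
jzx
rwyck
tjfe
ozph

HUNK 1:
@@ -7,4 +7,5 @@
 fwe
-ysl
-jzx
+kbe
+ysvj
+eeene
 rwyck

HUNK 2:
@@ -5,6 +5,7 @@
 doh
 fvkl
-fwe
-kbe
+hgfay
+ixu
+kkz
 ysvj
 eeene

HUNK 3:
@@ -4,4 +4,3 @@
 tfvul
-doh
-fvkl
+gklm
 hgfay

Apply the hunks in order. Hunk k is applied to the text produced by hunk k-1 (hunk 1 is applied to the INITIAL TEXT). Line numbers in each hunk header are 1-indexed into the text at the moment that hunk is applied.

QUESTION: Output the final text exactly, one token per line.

Answer: uoumr
nmou
ubvqw
tfvul
gklm
hgfay
ixu
kkz
ysvj
eeene
rwyck
tjfe
ozph

Derivation:
Hunk 1: at line 7 remove [ysl,jzx] add [kbe,ysvj,eeene] -> 13 lines: uoumr nmou ubvqw tfvul doh fvkl fwe kbe ysvj eeene rwyck tjfe ozph
Hunk 2: at line 5 remove [fwe,kbe] add [hgfay,ixu,kkz] -> 14 lines: uoumr nmou ubvqw tfvul doh fvkl hgfay ixu kkz ysvj eeene rwyck tjfe ozph
Hunk 3: at line 4 remove [doh,fvkl] add [gklm] -> 13 lines: uoumr nmou ubvqw tfvul gklm hgfay ixu kkz ysvj eeene rwyck tjfe ozph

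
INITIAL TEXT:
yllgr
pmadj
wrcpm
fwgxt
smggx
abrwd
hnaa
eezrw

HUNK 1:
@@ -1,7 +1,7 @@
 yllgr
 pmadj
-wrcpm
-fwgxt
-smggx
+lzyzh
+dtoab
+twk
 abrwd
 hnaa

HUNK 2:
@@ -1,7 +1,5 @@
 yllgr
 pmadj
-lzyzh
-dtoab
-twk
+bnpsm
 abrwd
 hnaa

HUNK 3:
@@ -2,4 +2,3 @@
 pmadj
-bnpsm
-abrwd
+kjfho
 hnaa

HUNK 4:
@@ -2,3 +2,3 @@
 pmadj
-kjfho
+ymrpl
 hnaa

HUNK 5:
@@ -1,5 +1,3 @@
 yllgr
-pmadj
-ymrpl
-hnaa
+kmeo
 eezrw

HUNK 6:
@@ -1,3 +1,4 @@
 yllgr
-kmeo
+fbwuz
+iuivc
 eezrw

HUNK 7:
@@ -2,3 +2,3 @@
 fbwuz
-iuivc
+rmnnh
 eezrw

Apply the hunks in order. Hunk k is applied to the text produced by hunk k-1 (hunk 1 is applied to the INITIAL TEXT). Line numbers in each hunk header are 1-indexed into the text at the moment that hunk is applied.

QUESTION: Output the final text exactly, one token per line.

Answer: yllgr
fbwuz
rmnnh
eezrw

Derivation:
Hunk 1: at line 1 remove [wrcpm,fwgxt,smggx] add [lzyzh,dtoab,twk] -> 8 lines: yllgr pmadj lzyzh dtoab twk abrwd hnaa eezrw
Hunk 2: at line 1 remove [lzyzh,dtoab,twk] add [bnpsm] -> 6 lines: yllgr pmadj bnpsm abrwd hnaa eezrw
Hunk 3: at line 2 remove [bnpsm,abrwd] add [kjfho] -> 5 lines: yllgr pmadj kjfho hnaa eezrw
Hunk 4: at line 2 remove [kjfho] add [ymrpl] -> 5 lines: yllgr pmadj ymrpl hnaa eezrw
Hunk 5: at line 1 remove [pmadj,ymrpl,hnaa] add [kmeo] -> 3 lines: yllgr kmeo eezrw
Hunk 6: at line 1 remove [kmeo] add [fbwuz,iuivc] -> 4 lines: yllgr fbwuz iuivc eezrw
Hunk 7: at line 2 remove [iuivc] add [rmnnh] -> 4 lines: yllgr fbwuz rmnnh eezrw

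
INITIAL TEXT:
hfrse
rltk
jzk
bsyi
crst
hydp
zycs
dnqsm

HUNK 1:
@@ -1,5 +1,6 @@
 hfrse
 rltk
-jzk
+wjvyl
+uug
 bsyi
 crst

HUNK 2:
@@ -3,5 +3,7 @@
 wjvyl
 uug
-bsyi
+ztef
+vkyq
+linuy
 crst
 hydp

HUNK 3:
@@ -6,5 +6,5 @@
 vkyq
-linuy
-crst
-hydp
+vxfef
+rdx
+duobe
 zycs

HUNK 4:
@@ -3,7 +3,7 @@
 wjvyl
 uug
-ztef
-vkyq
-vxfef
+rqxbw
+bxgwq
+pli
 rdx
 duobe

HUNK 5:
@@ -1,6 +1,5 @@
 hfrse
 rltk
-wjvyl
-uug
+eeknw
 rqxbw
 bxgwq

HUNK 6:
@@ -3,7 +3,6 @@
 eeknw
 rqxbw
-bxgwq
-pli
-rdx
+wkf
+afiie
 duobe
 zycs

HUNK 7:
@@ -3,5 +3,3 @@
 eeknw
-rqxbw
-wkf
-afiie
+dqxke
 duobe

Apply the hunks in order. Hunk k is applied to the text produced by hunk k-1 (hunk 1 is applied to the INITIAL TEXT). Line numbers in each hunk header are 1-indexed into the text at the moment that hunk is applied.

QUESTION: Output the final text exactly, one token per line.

Answer: hfrse
rltk
eeknw
dqxke
duobe
zycs
dnqsm

Derivation:
Hunk 1: at line 1 remove [jzk] add [wjvyl,uug] -> 9 lines: hfrse rltk wjvyl uug bsyi crst hydp zycs dnqsm
Hunk 2: at line 3 remove [bsyi] add [ztef,vkyq,linuy] -> 11 lines: hfrse rltk wjvyl uug ztef vkyq linuy crst hydp zycs dnqsm
Hunk 3: at line 6 remove [linuy,crst,hydp] add [vxfef,rdx,duobe] -> 11 lines: hfrse rltk wjvyl uug ztef vkyq vxfef rdx duobe zycs dnqsm
Hunk 4: at line 3 remove [ztef,vkyq,vxfef] add [rqxbw,bxgwq,pli] -> 11 lines: hfrse rltk wjvyl uug rqxbw bxgwq pli rdx duobe zycs dnqsm
Hunk 5: at line 1 remove [wjvyl,uug] add [eeknw] -> 10 lines: hfrse rltk eeknw rqxbw bxgwq pli rdx duobe zycs dnqsm
Hunk 6: at line 3 remove [bxgwq,pli,rdx] add [wkf,afiie] -> 9 lines: hfrse rltk eeknw rqxbw wkf afiie duobe zycs dnqsm
Hunk 7: at line 3 remove [rqxbw,wkf,afiie] add [dqxke] -> 7 lines: hfrse rltk eeknw dqxke duobe zycs dnqsm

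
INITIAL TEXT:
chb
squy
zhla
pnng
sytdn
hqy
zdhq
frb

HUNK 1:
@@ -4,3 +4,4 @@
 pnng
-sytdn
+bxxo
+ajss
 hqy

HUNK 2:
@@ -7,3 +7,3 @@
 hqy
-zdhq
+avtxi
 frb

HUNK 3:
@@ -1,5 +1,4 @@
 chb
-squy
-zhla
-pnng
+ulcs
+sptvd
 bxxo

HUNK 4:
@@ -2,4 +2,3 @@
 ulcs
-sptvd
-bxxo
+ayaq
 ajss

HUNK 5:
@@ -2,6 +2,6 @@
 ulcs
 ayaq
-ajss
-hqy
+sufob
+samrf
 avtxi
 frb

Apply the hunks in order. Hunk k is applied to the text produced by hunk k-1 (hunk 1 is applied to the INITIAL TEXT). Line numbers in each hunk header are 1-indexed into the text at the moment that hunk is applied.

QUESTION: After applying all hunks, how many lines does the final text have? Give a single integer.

Answer: 7

Derivation:
Hunk 1: at line 4 remove [sytdn] add [bxxo,ajss] -> 9 lines: chb squy zhla pnng bxxo ajss hqy zdhq frb
Hunk 2: at line 7 remove [zdhq] add [avtxi] -> 9 lines: chb squy zhla pnng bxxo ajss hqy avtxi frb
Hunk 3: at line 1 remove [squy,zhla,pnng] add [ulcs,sptvd] -> 8 lines: chb ulcs sptvd bxxo ajss hqy avtxi frb
Hunk 4: at line 2 remove [sptvd,bxxo] add [ayaq] -> 7 lines: chb ulcs ayaq ajss hqy avtxi frb
Hunk 5: at line 2 remove [ajss,hqy] add [sufob,samrf] -> 7 lines: chb ulcs ayaq sufob samrf avtxi frb
Final line count: 7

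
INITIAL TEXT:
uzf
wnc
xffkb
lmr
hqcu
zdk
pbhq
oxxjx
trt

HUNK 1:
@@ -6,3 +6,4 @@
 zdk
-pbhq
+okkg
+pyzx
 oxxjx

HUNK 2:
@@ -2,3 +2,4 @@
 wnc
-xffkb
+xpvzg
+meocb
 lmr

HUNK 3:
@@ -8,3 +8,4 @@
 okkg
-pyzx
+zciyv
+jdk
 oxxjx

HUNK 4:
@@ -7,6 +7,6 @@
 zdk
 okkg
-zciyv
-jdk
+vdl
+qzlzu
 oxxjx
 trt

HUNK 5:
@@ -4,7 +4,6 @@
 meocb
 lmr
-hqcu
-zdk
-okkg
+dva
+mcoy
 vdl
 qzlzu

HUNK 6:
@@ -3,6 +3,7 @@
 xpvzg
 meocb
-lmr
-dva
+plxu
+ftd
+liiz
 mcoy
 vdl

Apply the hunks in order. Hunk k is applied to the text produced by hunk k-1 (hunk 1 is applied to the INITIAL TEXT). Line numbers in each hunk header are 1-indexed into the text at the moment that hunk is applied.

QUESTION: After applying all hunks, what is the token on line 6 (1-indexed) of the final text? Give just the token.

Hunk 1: at line 6 remove [pbhq] add [okkg,pyzx] -> 10 lines: uzf wnc xffkb lmr hqcu zdk okkg pyzx oxxjx trt
Hunk 2: at line 2 remove [xffkb] add [xpvzg,meocb] -> 11 lines: uzf wnc xpvzg meocb lmr hqcu zdk okkg pyzx oxxjx trt
Hunk 3: at line 8 remove [pyzx] add [zciyv,jdk] -> 12 lines: uzf wnc xpvzg meocb lmr hqcu zdk okkg zciyv jdk oxxjx trt
Hunk 4: at line 7 remove [zciyv,jdk] add [vdl,qzlzu] -> 12 lines: uzf wnc xpvzg meocb lmr hqcu zdk okkg vdl qzlzu oxxjx trt
Hunk 5: at line 4 remove [hqcu,zdk,okkg] add [dva,mcoy] -> 11 lines: uzf wnc xpvzg meocb lmr dva mcoy vdl qzlzu oxxjx trt
Hunk 6: at line 3 remove [lmr,dva] add [plxu,ftd,liiz] -> 12 lines: uzf wnc xpvzg meocb plxu ftd liiz mcoy vdl qzlzu oxxjx trt
Final line 6: ftd

Answer: ftd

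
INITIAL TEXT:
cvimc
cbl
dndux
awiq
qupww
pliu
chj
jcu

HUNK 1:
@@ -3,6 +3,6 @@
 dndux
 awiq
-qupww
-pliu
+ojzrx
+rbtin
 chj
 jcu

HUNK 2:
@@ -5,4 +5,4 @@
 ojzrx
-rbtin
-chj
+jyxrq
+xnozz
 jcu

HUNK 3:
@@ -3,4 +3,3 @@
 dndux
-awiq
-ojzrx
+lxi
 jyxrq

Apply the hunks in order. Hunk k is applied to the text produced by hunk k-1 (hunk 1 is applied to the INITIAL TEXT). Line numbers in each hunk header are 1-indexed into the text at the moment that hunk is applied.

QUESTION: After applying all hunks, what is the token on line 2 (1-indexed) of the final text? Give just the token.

Answer: cbl

Derivation:
Hunk 1: at line 3 remove [qupww,pliu] add [ojzrx,rbtin] -> 8 lines: cvimc cbl dndux awiq ojzrx rbtin chj jcu
Hunk 2: at line 5 remove [rbtin,chj] add [jyxrq,xnozz] -> 8 lines: cvimc cbl dndux awiq ojzrx jyxrq xnozz jcu
Hunk 3: at line 3 remove [awiq,ojzrx] add [lxi] -> 7 lines: cvimc cbl dndux lxi jyxrq xnozz jcu
Final line 2: cbl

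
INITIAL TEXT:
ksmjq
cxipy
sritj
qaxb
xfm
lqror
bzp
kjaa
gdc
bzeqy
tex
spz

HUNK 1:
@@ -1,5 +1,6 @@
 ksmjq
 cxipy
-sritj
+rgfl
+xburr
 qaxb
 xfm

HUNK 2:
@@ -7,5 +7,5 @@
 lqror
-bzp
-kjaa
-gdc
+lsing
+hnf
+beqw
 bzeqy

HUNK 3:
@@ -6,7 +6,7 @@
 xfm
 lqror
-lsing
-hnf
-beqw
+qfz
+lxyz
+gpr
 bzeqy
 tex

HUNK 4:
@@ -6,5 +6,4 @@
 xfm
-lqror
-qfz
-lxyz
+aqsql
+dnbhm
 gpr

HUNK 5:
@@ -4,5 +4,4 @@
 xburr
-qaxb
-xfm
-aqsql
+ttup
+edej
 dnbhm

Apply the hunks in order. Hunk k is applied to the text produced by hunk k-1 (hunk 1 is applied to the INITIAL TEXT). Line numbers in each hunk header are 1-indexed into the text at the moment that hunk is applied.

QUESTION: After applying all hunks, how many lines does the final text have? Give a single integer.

Hunk 1: at line 1 remove [sritj] add [rgfl,xburr] -> 13 lines: ksmjq cxipy rgfl xburr qaxb xfm lqror bzp kjaa gdc bzeqy tex spz
Hunk 2: at line 7 remove [bzp,kjaa,gdc] add [lsing,hnf,beqw] -> 13 lines: ksmjq cxipy rgfl xburr qaxb xfm lqror lsing hnf beqw bzeqy tex spz
Hunk 3: at line 6 remove [lsing,hnf,beqw] add [qfz,lxyz,gpr] -> 13 lines: ksmjq cxipy rgfl xburr qaxb xfm lqror qfz lxyz gpr bzeqy tex spz
Hunk 4: at line 6 remove [lqror,qfz,lxyz] add [aqsql,dnbhm] -> 12 lines: ksmjq cxipy rgfl xburr qaxb xfm aqsql dnbhm gpr bzeqy tex spz
Hunk 5: at line 4 remove [qaxb,xfm,aqsql] add [ttup,edej] -> 11 lines: ksmjq cxipy rgfl xburr ttup edej dnbhm gpr bzeqy tex spz
Final line count: 11

Answer: 11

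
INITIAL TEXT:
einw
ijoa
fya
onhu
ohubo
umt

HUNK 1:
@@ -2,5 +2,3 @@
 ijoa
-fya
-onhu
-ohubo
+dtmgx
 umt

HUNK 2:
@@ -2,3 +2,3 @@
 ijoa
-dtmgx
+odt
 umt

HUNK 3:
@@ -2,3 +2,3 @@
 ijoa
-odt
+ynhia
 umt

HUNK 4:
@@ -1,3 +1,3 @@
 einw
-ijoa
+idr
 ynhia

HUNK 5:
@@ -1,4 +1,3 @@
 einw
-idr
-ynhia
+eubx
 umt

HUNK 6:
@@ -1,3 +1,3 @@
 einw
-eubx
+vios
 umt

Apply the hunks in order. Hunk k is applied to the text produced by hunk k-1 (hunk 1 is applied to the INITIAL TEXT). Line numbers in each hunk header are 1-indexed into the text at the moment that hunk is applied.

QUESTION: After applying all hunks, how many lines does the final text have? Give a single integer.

Hunk 1: at line 2 remove [fya,onhu,ohubo] add [dtmgx] -> 4 lines: einw ijoa dtmgx umt
Hunk 2: at line 2 remove [dtmgx] add [odt] -> 4 lines: einw ijoa odt umt
Hunk 3: at line 2 remove [odt] add [ynhia] -> 4 lines: einw ijoa ynhia umt
Hunk 4: at line 1 remove [ijoa] add [idr] -> 4 lines: einw idr ynhia umt
Hunk 5: at line 1 remove [idr,ynhia] add [eubx] -> 3 lines: einw eubx umt
Hunk 6: at line 1 remove [eubx] add [vios] -> 3 lines: einw vios umt
Final line count: 3

Answer: 3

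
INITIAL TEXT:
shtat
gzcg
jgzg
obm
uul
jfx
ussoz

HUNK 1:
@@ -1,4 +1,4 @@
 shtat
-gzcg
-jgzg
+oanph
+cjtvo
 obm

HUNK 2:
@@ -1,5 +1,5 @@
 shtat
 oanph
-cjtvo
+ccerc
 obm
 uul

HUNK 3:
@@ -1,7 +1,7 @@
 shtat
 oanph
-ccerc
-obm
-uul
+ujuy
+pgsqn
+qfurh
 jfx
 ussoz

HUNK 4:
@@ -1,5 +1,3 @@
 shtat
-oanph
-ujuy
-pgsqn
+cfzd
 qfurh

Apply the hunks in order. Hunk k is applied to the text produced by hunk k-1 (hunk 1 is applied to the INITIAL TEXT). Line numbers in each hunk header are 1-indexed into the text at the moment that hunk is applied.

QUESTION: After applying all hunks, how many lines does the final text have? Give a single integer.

Answer: 5

Derivation:
Hunk 1: at line 1 remove [gzcg,jgzg] add [oanph,cjtvo] -> 7 lines: shtat oanph cjtvo obm uul jfx ussoz
Hunk 2: at line 1 remove [cjtvo] add [ccerc] -> 7 lines: shtat oanph ccerc obm uul jfx ussoz
Hunk 3: at line 1 remove [ccerc,obm,uul] add [ujuy,pgsqn,qfurh] -> 7 lines: shtat oanph ujuy pgsqn qfurh jfx ussoz
Hunk 4: at line 1 remove [oanph,ujuy,pgsqn] add [cfzd] -> 5 lines: shtat cfzd qfurh jfx ussoz
Final line count: 5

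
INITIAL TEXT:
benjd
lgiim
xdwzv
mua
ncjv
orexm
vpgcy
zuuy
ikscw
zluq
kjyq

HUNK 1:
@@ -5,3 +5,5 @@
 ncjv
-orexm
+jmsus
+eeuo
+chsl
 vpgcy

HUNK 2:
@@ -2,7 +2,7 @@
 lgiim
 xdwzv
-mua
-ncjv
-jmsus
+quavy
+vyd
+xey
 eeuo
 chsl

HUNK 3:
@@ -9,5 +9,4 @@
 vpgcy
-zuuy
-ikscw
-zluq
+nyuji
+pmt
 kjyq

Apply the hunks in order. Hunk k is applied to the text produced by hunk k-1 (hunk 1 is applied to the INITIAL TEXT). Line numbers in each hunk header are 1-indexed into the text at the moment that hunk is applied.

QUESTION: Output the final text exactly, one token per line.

Hunk 1: at line 5 remove [orexm] add [jmsus,eeuo,chsl] -> 13 lines: benjd lgiim xdwzv mua ncjv jmsus eeuo chsl vpgcy zuuy ikscw zluq kjyq
Hunk 2: at line 2 remove [mua,ncjv,jmsus] add [quavy,vyd,xey] -> 13 lines: benjd lgiim xdwzv quavy vyd xey eeuo chsl vpgcy zuuy ikscw zluq kjyq
Hunk 3: at line 9 remove [zuuy,ikscw,zluq] add [nyuji,pmt] -> 12 lines: benjd lgiim xdwzv quavy vyd xey eeuo chsl vpgcy nyuji pmt kjyq

Answer: benjd
lgiim
xdwzv
quavy
vyd
xey
eeuo
chsl
vpgcy
nyuji
pmt
kjyq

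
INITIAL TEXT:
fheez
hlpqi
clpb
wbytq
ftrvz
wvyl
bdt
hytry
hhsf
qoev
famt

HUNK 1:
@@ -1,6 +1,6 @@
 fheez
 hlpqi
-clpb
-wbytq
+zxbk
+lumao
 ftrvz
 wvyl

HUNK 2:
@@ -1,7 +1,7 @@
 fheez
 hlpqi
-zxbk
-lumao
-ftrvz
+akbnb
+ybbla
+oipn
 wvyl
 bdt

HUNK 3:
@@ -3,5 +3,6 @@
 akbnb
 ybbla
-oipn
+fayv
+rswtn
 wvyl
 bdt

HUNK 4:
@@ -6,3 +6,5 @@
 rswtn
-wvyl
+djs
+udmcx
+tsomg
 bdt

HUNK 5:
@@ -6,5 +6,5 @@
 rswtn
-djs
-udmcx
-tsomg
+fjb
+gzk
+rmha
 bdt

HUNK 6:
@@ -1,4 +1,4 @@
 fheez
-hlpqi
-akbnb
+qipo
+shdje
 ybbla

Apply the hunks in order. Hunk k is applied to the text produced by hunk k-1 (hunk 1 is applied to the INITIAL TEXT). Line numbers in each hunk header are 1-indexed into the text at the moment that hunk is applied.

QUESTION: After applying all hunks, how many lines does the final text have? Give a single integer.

Answer: 14

Derivation:
Hunk 1: at line 1 remove [clpb,wbytq] add [zxbk,lumao] -> 11 lines: fheez hlpqi zxbk lumao ftrvz wvyl bdt hytry hhsf qoev famt
Hunk 2: at line 1 remove [zxbk,lumao,ftrvz] add [akbnb,ybbla,oipn] -> 11 lines: fheez hlpqi akbnb ybbla oipn wvyl bdt hytry hhsf qoev famt
Hunk 3: at line 3 remove [oipn] add [fayv,rswtn] -> 12 lines: fheez hlpqi akbnb ybbla fayv rswtn wvyl bdt hytry hhsf qoev famt
Hunk 4: at line 6 remove [wvyl] add [djs,udmcx,tsomg] -> 14 lines: fheez hlpqi akbnb ybbla fayv rswtn djs udmcx tsomg bdt hytry hhsf qoev famt
Hunk 5: at line 6 remove [djs,udmcx,tsomg] add [fjb,gzk,rmha] -> 14 lines: fheez hlpqi akbnb ybbla fayv rswtn fjb gzk rmha bdt hytry hhsf qoev famt
Hunk 6: at line 1 remove [hlpqi,akbnb] add [qipo,shdje] -> 14 lines: fheez qipo shdje ybbla fayv rswtn fjb gzk rmha bdt hytry hhsf qoev famt
Final line count: 14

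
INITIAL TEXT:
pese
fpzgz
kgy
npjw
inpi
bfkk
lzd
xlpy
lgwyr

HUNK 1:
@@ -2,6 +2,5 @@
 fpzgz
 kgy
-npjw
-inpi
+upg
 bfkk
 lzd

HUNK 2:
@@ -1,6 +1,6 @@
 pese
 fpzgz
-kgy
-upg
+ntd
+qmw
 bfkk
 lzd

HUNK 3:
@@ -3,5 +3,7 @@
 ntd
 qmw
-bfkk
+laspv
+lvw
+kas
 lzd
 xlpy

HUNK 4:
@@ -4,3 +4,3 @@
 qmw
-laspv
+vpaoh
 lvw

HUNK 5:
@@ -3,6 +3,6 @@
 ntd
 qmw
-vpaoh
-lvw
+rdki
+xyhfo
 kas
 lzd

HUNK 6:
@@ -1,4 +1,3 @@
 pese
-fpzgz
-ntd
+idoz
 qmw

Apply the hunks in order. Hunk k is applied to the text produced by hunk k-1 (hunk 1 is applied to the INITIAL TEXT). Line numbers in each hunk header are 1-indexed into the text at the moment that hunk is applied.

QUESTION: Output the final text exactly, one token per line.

Hunk 1: at line 2 remove [npjw,inpi] add [upg] -> 8 lines: pese fpzgz kgy upg bfkk lzd xlpy lgwyr
Hunk 2: at line 1 remove [kgy,upg] add [ntd,qmw] -> 8 lines: pese fpzgz ntd qmw bfkk lzd xlpy lgwyr
Hunk 3: at line 3 remove [bfkk] add [laspv,lvw,kas] -> 10 lines: pese fpzgz ntd qmw laspv lvw kas lzd xlpy lgwyr
Hunk 4: at line 4 remove [laspv] add [vpaoh] -> 10 lines: pese fpzgz ntd qmw vpaoh lvw kas lzd xlpy lgwyr
Hunk 5: at line 3 remove [vpaoh,lvw] add [rdki,xyhfo] -> 10 lines: pese fpzgz ntd qmw rdki xyhfo kas lzd xlpy lgwyr
Hunk 6: at line 1 remove [fpzgz,ntd] add [idoz] -> 9 lines: pese idoz qmw rdki xyhfo kas lzd xlpy lgwyr

Answer: pese
idoz
qmw
rdki
xyhfo
kas
lzd
xlpy
lgwyr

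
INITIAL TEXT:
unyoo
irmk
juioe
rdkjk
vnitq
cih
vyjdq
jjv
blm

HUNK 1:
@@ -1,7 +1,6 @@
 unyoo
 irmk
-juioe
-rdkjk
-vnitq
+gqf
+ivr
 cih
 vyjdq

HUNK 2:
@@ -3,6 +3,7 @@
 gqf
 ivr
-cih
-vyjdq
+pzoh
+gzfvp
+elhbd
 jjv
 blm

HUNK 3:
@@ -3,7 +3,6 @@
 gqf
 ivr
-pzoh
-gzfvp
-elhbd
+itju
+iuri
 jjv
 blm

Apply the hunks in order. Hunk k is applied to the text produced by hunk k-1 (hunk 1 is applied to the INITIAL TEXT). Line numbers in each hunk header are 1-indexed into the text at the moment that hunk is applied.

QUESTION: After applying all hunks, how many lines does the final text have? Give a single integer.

Hunk 1: at line 1 remove [juioe,rdkjk,vnitq] add [gqf,ivr] -> 8 lines: unyoo irmk gqf ivr cih vyjdq jjv blm
Hunk 2: at line 3 remove [cih,vyjdq] add [pzoh,gzfvp,elhbd] -> 9 lines: unyoo irmk gqf ivr pzoh gzfvp elhbd jjv blm
Hunk 3: at line 3 remove [pzoh,gzfvp,elhbd] add [itju,iuri] -> 8 lines: unyoo irmk gqf ivr itju iuri jjv blm
Final line count: 8

Answer: 8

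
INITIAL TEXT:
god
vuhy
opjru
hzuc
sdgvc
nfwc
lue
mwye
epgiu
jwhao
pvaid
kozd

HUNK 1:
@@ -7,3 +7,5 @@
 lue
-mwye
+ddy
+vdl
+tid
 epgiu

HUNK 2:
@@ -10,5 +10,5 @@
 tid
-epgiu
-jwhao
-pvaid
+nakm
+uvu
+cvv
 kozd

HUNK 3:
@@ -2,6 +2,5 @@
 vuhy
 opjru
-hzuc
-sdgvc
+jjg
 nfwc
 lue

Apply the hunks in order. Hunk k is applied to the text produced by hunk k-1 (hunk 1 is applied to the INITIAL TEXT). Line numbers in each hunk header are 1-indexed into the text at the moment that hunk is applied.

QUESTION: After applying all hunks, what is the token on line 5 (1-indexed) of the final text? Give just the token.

Hunk 1: at line 7 remove [mwye] add [ddy,vdl,tid] -> 14 lines: god vuhy opjru hzuc sdgvc nfwc lue ddy vdl tid epgiu jwhao pvaid kozd
Hunk 2: at line 10 remove [epgiu,jwhao,pvaid] add [nakm,uvu,cvv] -> 14 lines: god vuhy opjru hzuc sdgvc nfwc lue ddy vdl tid nakm uvu cvv kozd
Hunk 3: at line 2 remove [hzuc,sdgvc] add [jjg] -> 13 lines: god vuhy opjru jjg nfwc lue ddy vdl tid nakm uvu cvv kozd
Final line 5: nfwc

Answer: nfwc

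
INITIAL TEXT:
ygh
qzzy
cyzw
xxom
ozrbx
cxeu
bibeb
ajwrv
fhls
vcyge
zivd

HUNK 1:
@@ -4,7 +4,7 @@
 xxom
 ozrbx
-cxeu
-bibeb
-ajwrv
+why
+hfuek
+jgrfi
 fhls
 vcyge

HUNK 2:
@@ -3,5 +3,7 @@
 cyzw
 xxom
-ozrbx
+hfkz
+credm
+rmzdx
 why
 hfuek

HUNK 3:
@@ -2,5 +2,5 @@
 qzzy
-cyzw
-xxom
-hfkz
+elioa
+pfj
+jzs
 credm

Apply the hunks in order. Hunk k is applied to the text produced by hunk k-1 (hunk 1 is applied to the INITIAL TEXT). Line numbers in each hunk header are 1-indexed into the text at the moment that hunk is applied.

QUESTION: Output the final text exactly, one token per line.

Hunk 1: at line 4 remove [cxeu,bibeb,ajwrv] add [why,hfuek,jgrfi] -> 11 lines: ygh qzzy cyzw xxom ozrbx why hfuek jgrfi fhls vcyge zivd
Hunk 2: at line 3 remove [ozrbx] add [hfkz,credm,rmzdx] -> 13 lines: ygh qzzy cyzw xxom hfkz credm rmzdx why hfuek jgrfi fhls vcyge zivd
Hunk 3: at line 2 remove [cyzw,xxom,hfkz] add [elioa,pfj,jzs] -> 13 lines: ygh qzzy elioa pfj jzs credm rmzdx why hfuek jgrfi fhls vcyge zivd

Answer: ygh
qzzy
elioa
pfj
jzs
credm
rmzdx
why
hfuek
jgrfi
fhls
vcyge
zivd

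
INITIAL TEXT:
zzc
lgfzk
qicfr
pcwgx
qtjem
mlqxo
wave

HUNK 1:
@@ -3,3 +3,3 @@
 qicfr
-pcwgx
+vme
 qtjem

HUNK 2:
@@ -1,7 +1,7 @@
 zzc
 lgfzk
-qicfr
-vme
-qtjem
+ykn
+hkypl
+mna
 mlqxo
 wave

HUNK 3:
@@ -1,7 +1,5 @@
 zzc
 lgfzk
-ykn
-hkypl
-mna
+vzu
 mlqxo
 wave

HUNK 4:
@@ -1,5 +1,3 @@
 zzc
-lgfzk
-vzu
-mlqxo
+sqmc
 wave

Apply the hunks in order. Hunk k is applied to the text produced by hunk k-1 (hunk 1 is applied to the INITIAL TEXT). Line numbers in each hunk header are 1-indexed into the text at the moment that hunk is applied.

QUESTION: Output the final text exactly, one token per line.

Answer: zzc
sqmc
wave

Derivation:
Hunk 1: at line 3 remove [pcwgx] add [vme] -> 7 lines: zzc lgfzk qicfr vme qtjem mlqxo wave
Hunk 2: at line 1 remove [qicfr,vme,qtjem] add [ykn,hkypl,mna] -> 7 lines: zzc lgfzk ykn hkypl mna mlqxo wave
Hunk 3: at line 1 remove [ykn,hkypl,mna] add [vzu] -> 5 lines: zzc lgfzk vzu mlqxo wave
Hunk 4: at line 1 remove [lgfzk,vzu,mlqxo] add [sqmc] -> 3 lines: zzc sqmc wave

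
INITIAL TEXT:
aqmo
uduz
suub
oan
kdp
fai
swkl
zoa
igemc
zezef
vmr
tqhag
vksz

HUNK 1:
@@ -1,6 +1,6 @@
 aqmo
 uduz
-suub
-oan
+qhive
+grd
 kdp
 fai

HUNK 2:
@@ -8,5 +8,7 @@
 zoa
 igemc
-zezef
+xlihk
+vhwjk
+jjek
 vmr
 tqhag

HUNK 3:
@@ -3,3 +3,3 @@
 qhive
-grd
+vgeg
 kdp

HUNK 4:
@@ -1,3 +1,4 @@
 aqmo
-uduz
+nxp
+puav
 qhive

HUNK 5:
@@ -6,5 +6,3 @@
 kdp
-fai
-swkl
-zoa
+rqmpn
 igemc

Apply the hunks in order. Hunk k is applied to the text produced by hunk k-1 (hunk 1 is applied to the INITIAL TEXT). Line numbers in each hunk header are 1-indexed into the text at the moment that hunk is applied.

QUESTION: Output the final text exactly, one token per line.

Hunk 1: at line 1 remove [suub,oan] add [qhive,grd] -> 13 lines: aqmo uduz qhive grd kdp fai swkl zoa igemc zezef vmr tqhag vksz
Hunk 2: at line 8 remove [zezef] add [xlihk,vhwjk,jjek] -> 15 lines: aqmo uduz qhive grd kdp fai swkl zoa igemc xlihk vhwjk jjek vmr tqhag vksz
Hunk 3: at line 3 remove [grd] add [vgeg] -> 15 lines: aqmo uduz qhive vgeg kdp fai swkl zoa igemc xlihk vhwjk jjek vmr tqhag vksz
Hunk 4: at line 1 remove [uduz] add [nxp,puav] -> 16 lines: aqmo nxp puav qhive vgeg kdp fai swkl zoa igemc xlihk vhwjk jjek vmr tqhag vksz
Hunk 5: at line 6 remove [fai,swkl,zoa] add [rqmpn] -> 14 lines: aqmo nxp puav qhive vgeg kdp rqmpn igemc xlihk vhwjk jjek vmr tqhag vksz

Answer: aqmo
nxp
puav
qhive
vgeg
kdp
rqmpn
igemc
xlihk
vhwjk
jjek
vmr
tqhag
vksz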